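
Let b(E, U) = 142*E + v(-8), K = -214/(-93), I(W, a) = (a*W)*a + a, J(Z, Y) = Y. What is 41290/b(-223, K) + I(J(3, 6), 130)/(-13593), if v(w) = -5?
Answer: -54736400/6239187 ≈ -8.7730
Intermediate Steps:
I(W, a) = a + W*a² (I(W, a) = (W*a)*a + a = W*a² + a = a + W*a²)
K = 214/93 (K = -214*(-1/93) = 214/93 ≈ 2.3011)
b(E, U) = -5 + 142*E (b(E, U) = 142*E - 5 = -5 + 142*E)
41290/b(-223, K) + I(J(3, 6), 130)/(-13593) = 41290/(-5 + 142*(-223)) + (130*(1 + 6*130))/(-13593) = 41290/(-5 - 31666) + (130*(1 + 780))*(-1/13593) = 41290/(-31671) + (130*781)*(-1/13593) = 41290*(-1/31671) + 101530*(-1/13593) = -41290/31671 - 101530/13593 = -54736400/6239187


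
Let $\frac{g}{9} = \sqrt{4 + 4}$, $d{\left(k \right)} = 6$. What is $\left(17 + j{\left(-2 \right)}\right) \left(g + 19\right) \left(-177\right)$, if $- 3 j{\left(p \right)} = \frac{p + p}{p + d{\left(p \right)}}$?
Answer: $-58292 - 55224 \sqrt{2} \approx -1.3639 \cdot 10^{5}$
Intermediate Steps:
$g = 18 \sqrt{2}$ ($g = 9 \sqrt{4 + 4} = 9 \sqrt{8} = 9 \cdot 2 \sqrt{2} = 18 \sqrt{2} \approx 25.456$)
$j{\left(p \right)} = - \frac{2 p}{3 \left(6 + p\right)}$ ($j{\left(p \right)} = - \frac{\left(p + p\right) \frac{1}{p + 6}}{3} = - \frac{2 p \frac{1}{6 + p}}{3} = - \frac{2 p}{3 \left(6 + p\right)}$)
$\left(17 + j{\left(-2 \right)}\right) \left(g + 19\right) \left(-177\right) = \left(17 - - \frac{4}{18 + 3 \left(-2\right)}\right) \left(18 \sqrt{2} + 19\right) \left(-177\right) = \left(17 - - \frac{4}{18 - 6}\right) \left(19 + 18 \sqrt{2}\right) \left(-177\right) = \left(17 - - \frac{4}{12}\right) \left(19 + 18 \sqrt{2}\right) \left(-177\right) = \left(17 - \left(-4\right) \frac{1}{12}\right) \left(19 + 18 \sqrt{2}\right) \left(-177\right) = \left(17 + \frac{1}{3}\right) \left(19 + 18 \sqrt{2}\right) \left(-177\right) = \frac{52 \left(19 + 18 \sqrt{2}\right)}{3} \left(-177\right) = \left(\frac{988}{3} + 312 \sqrt{2}\right) \left(-177\right) = -58292 - 55224 \sqrt{2}$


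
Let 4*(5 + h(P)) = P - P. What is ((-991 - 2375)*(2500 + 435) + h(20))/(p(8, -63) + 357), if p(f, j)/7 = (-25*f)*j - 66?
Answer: -1975843/17619 ≈ -112.14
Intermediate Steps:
h(P) = -5 (h(P) = -5 + (P - P)/4 = -5 + (¼)*0 = -5 + 0 = -5)
p(f, j) = -462 - 175*f*j (p(f, j) = 7*((-25*f)*j - 66) = 7*(-25*f*j - 66) = 7*(-66 - 25*f*j) = -462 - 175*f*j)
((-991 - 2375)*(2500 + 435) + h(20))/(p(8, -63) + 357) = ((-991 - 2375)*(2500 + 435) - 5)/((-462 - 175*8*(-63)) + 357) = (-3366*2935 - 5)/((-462 + 88200) + 357) = (-9879210 - 5)/(87738 + 357) = -9879215/88095 = -9879215*1/88095 = -1975843/17619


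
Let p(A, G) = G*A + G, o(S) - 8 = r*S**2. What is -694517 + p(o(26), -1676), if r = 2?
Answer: -2975553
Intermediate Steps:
o(S) = 8 + 2*S**2
p(A, G) = G + A*G (p(A, G) = A*G + G = G + A*G)
-694517 + p(o(26), -1676) = -694517 - 1676*(1 + (8 + 2*26**2)) = -694517 - 1676*(1 + (8 + 2*676)) = -694517 - 1676*(1 + (8 + 1352)) = -694517 - 1676*(1 + 1360) = -694517 - 1676*1361 = -694517 - 2281036 = -2975553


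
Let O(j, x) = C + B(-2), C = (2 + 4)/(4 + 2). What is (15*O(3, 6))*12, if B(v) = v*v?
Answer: 900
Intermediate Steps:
B(v) = v²
C = 1 (C = 6/6 = 6*(⅙) = 1)
O(j, x) = 5 (O(j, x) = 1 + (-2)² = 1 + 4 = 5)
(15*O(3, 6))*12 = (15*5)*12 = 75*12 = 900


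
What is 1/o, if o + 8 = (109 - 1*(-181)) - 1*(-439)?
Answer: 1/721 ≈ 0.0013870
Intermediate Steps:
o = 721 (o = -8 + ((109 - 1*(-181)) - 1*(-439)) = -8 + ((109 + 181) + 439) = -8 + (290 + 439) = -8 + 729 = 721)
1/o = 1/721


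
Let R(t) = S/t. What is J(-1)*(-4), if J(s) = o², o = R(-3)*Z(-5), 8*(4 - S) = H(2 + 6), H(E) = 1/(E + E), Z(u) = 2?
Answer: -261121/9216 ≈ -28.333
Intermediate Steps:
H(E) = 1/(2*E)
S = 511/128 (S = 4 - 1/(16*(2 + 6)) = 4 - 1/(16*8) = 4 - ⅛*1/16 = 4 - 1/128 = 511/128 ≈ 3.9922)
R(t) = 511/(128*t)
o = -511/192 (o = ((511/128)/(-3))*2 = ((511/128)*(-⅓))*2 = -511/384*2 = -511/192 ≈ -2.6615)
J(s) = 261121/36864 (J(s) = (-511/192)² = 261121/36864)
J(-1)*(-4) = (261121/36864)*(-4) = -261121/9216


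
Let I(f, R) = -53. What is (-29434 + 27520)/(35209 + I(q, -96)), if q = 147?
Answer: -87/1598 ≈ -0.054443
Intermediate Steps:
(-29434 + 27520)/(35209 + I(q, -96)) = (-29434 + 27520)/(35209 - 53) = -1914/35156 = -1914*1/35156 = -87/1598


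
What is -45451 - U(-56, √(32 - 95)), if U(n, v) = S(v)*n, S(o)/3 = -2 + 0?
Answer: -45787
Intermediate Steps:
S(o) = -6 (S(o) = 3*(-2 + 0) = 3*(-2) = -6)
U(n, v) = -6*n
-45451 - U(-56, √(32 - 95)) = -45451 - (-6)*(-56) = -45451 - 1*336 = -45451 - 336 = -45787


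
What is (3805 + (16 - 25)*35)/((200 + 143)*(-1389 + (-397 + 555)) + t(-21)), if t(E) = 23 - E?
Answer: -3490/422189 ≈ -0.0082664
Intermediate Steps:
(3805 + (16 - 25)*35)/((200 + 143)*(-1389 + (-397 + 555)) + t(-21)) = (3805 + (16 - 25)*35)/((200 + 143)*(-1389 + (-397 + 555)) + (23 - 1*(-21))) = (3805 - 9*35)/(343*(-1389 + 158) + (23 + 21)) = (3805 - 315)/(343*(-1231) + 44) = 3490/(-422233 + 44) = 3490/(-422189) = 3490*(-1/422189) = -3490/422189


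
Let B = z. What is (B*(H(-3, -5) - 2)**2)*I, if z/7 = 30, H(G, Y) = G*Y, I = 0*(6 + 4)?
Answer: 0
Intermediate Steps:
I = 0 (I = 0*10 = 0)
z = 210 (z = 7*30 = 210)
B = 210
(B*(H(-3, -5) - 2)**2)*I = (210*(-3*(-5) - 2)**2)*0 = (210*(15 - 2)**2)*0 = (210*13**2)*0 = (210*169)*0 = 35490*0 = 0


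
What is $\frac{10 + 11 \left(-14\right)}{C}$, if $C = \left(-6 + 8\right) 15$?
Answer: $- \frac{24}{5} \approx -4.8$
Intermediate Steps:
$C = 30$ ($C = 2 \cdot 15 = 30$)
$\frac{10 + 11 \left(-14\right)}{C} = \frac{10 + 11 \left(-14\right)}{30} = \left(10 - 154\right) \frac{1}{30} = \left(-144\right) \frac{1}{30} = - \frac{24}{5}$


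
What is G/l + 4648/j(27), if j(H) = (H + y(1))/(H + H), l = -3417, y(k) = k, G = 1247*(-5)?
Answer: 30636223/3417 ≈ 8965.8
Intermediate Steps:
G = -6235
j(H) = (1 + H)/(2*H) (j(H) = (H + 1)/(H + H) = (1 + H)/((2*H)) = (1 + H)*(1/(2*H)) = (1 + H)/(2*H))
G/l + 4648/j(27) = -6235/(-3417) + 4648/(((1/2)*(1 + 27)/27)) = -6235*(-1/3417) + 4648/(((1/2)*(1/27)*28)) = 6235/3417 + 4648/(14/27) = 6235/3417 + 4648*(27/14) = 6235/3417 + 8964 = 30636223/3417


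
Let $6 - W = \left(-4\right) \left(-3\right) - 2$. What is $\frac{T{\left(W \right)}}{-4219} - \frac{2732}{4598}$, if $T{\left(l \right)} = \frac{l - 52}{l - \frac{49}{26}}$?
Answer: $- \frac{885109906}{1484020593} \approx -0.59643$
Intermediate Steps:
$W = -4$ ($W = 6 - \left(\left(-4\right) \left(-3\right) - 2\right) = 6 - \left(12 - 2\right) = 6 - 10 = -4$)
$T{\left(l \right)} = \frac{-52 + l}{- \frac{49}{26} + l}$ ($T{\left(l \right)} = \frac{-52 + l}{l - \frac{49}{26}} = \frac{-52 + l}{- \frac{49}{26} + l}$)
$\frac{T{\left(W \right)}}{-4219} - \frac{2732}{4598} = \frac{26 \frac{1}{-49 + 26 \left(-4\right)} \left(-52 - 4\right)}{-4219} - \frac{2732}{4598} = 26 \frac{1}{-49 - 104} \left(-56\right) \left(- \frac{1}{4219}\right) - \frac{1366}{2299} = 26 \frac{1}{-153} \left(-56\right) \left(- \frac{1}{4219}\right) - \frac{1366}{2299} = 26 \left(- \frac{1}{153}\right) \left(-56\right) \left(- \frac{1}{4219}\right) - \frac{1366}{2299} = \frac{1456}{153} \left(- \frac{1}{4219}\right) - \frac{1366}{2299} = - \frac{1456}{645507} - \frac{1366}{2299} = - \frac{885109906}{1484020593}$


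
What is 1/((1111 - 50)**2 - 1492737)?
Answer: -1/367016 ≈ -2.7247e-6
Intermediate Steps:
1/((1111 - 50)**2 - 1492737) = 1/(1061**2 - 1492737) = 1/(1125721 - 1492737) = 1/(-367016) = -1/367016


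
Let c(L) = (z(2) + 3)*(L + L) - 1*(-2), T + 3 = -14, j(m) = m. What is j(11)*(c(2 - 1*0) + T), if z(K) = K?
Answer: 55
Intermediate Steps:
T = -17 (T = -3 - 14 = -17)
c(L) = 2 + 10*L (c(L) = (2 + 3)*(L + L) - 1*(-2) = 5*(2*L) + 2 = 10*L + 2 = 2 + 10*L)
j(11)*(c(2 - 1*0) + T) = 11*((2 + 10*(2 - 1*0)) - 17) = 11*((2 + 10*(2 + 0)) - 17) = 11*((2 + 10*2) - 17) = 11*((2 + 20) - 17) = 11*(22 - 17) = 11*5 = 55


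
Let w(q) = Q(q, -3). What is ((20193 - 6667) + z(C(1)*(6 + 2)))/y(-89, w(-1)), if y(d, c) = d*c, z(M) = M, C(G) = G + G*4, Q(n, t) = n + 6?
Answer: -13566/445 ≈ -30.485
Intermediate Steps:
Q(n, t) = 6 + n
C(G) = 5*G (C(G) = G + 4*G = 5*G)
w(q) = 6 + q
y(d, c) = c*d
((20193 - 6667) + z(C(1)*(6 + 2)))/y(-89, w(-1)) = ((20193 - 6667) + (5*1)*(6 + 2))/(((6 - 1)*(-89))) = (13526 + 5*8)/((5*(-89))) = (13526 + 40)/(-445) = 13566*(-1/445) = -13566/445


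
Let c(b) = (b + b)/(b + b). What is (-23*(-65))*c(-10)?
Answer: 1495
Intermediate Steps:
c(b) = 1 (c(b) = (2*b)/((2*b)) = (2*b)*(1/(2*b)) = 1)
(-23*(-65))*c(-10) = -23*(-65)*1 = 1495*1 = 1495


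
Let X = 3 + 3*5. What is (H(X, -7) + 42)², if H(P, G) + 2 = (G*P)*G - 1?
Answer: 848241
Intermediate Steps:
X = 18 (X = 3 + 15 = 18)
H(P, G) = -3 + P*G² (H(P, G) = -2 + ((G*P)*G - 1) = -2 + (P*G² - 1) = -2 + (-1 + P*G²) = -3 + P*G²)
(H(X, -7) + 42)² = ((-3 + 18*(-7)²) + 42)² = ((-3 + 18*49) + 42)² = ((-3 + 882) + 42)² = (879 + 42)² = 921² = 848241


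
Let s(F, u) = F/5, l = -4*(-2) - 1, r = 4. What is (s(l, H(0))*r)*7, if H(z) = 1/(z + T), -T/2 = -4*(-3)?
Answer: 196/5 ≈ 39.200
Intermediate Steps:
T = -24 (T = -(-8)*(-3) = -2*12 = -24)
H(z) = 1/(-24 + z) (H(z) = 1/(z - 24) = 1/(-24 + z))
l = 7 (l = 8 - 1 = 7)
s(F, u) = F/5 (s(F, u) = F*(1/5) = F/5)
(s(l, H(0))*r)*7 = (((1/5)*7)*4)*7 = ((7/5)*4)*7 = (28/5)*7 = 196/5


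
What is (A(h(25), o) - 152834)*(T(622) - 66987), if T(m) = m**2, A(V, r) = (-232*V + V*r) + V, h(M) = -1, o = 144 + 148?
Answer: -48910651815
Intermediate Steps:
o = 292
A(V, r) = -231*V + V*r
(A(h(25), o) - 152834)*(T(622) - 66987) = (-(-231 + 292) - 152834)*(622**2 - 66987) = (-1*61 - 152834)*(386884 - 66987) = (-61 - 152834)*319897 = -152895*319897 = -48910651815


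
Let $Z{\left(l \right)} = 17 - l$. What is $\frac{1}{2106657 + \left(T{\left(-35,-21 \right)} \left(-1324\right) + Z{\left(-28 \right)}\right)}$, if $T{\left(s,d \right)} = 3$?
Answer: $\frac{1}{2102730} \approx 4.7557 \cdot 10^{-7}$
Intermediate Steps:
$\frac{1}{2106657 + \left(T{\left(-35,-21 \right)} \left(-1324\right) + Z{\left(-28 \right)}\right)} = \frac{1}{2106657 + \left(3 \left(-1324\right) + \left(17 - -28\right)\right)} = \frac{1}{2106657 + \left(-3972 + \left(17 + 28\right)\right)} = \frac{1}{2106657 + \left(-3972 + 45\right)} = \frac{1}{2106657 - 3927} = \frac{1}{2102730}$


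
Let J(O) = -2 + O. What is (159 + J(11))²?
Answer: 28224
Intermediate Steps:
(159 + J(11))² = (159 + (-2 + 11))² = (159 + 9)² = 168² = 28224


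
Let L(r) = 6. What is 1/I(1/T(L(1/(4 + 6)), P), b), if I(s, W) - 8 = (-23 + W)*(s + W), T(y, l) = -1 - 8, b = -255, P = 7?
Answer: 9/638360 ≈ 1.4099e-5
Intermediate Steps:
T(y, l) = -9
I(s, W) = 8 + (-23 + W)*(W + s) (I(s, W) = 8 + (-23 + W)*(s + W) = 8 + (-23 + W)*(W + s))
1/I(1/T(L(1/(4 + 6)), P), b) = 1/(8 + (-255)² - 23*(-255) - 23/(-9) - 255/(-9)) = 1/(8 + 65025 + 5865 - 23*(-⅑) - 255*(-⅑)) = 1/(8 + 65025 + 5865 + 23/9 + 85/3) = 1/(638360/9) = 9/638360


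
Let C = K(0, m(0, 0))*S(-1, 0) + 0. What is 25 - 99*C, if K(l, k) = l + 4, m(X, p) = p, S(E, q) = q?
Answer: 25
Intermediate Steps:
K(l, k) = 4 + l
C = 0 (C = (4 + 0)*0 + 0 = 4*0 + 0 = 0 + 0 = 0)
25 - 99*C = 25 - 99*0 = 25 + 0 = 25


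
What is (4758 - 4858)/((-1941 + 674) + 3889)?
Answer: -50/1311 ≈ -0.038139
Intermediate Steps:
(4758 - 4858)/((-1941 + 674) + 3889) = -100/(-1267 + 3889) = -100/2622 = -100*1/2622 = -50/1311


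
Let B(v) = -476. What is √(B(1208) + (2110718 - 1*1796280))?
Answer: √313962 ≈ 560.32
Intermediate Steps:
√(B(1208) + (2110718 - 1*1796280)) = √(-476 + (2110718 - 1*1796280)) = √(-476 + (2110718 - 1796280)) = √(-476 + 314438) = √313962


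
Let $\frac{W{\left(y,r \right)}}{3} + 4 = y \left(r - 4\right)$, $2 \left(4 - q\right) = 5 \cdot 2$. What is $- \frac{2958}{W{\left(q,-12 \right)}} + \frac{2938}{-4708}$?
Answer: $- \frac{292334}{3531} \approx -82.791$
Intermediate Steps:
$q = -1$ ($q = 4 - \frac{5 \cdot 2}{2} = 4 - 5 = -1$)
$W{\left(y,r \right)} = -12 + 3 y \left(-4 + r\right)$ ($W{\left(y,r \right)} = -12 + 3 y \left(r - 4\right) = -12 + 3 y \left(-4 + r\right)$)
$- \frac{2958}{W{\left(q,-12 \right)}} + \frac{2938}{-4708} = - \frac{2958}{-12 - -12 + 3 \left(-12\right) \left(-1\right)} + \frac{2938}{-4708} = - \frac{2958}{-12 + 12 + 36} + 2938 \left(- \frac{1}{4708}\right) = - \frac{2958}{36} - \frac{1469}{2354} = \left(-2958\right) \frac{1}{36} - \frac{1469}{2354} = - \frac{493}{6} - \frac{1469}{2354} = - \frac{292334}{3531}$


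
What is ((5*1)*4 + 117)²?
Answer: 18769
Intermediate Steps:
((5*1)*4 + 117)² = (5*4 + 117)² = (20 + 117)² = 137² = 18769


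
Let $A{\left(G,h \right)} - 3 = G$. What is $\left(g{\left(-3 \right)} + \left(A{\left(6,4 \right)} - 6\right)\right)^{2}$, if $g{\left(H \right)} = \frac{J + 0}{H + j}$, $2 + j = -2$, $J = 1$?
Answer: $\frac{400}{49} \approx 8.1633$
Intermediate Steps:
$A{\left(G,h \right)} = 3 + G$
$j = -4$ ($j = -2 - 2 = -4$)
$g{\left(H \right)} = \frac{1}{-4 + H}$ ($g{\left(H \right)} = \frac{1 + 0}{H - 4} = 1 \frac{1}{-4 + H} = \frac{1}{-4 + H}$)
$\left(g{\left(-3 \right)} + \left(A{\left(6,4 \right)} - 6\right)\right)^{2} = \left(\frac{1}{-4 - 3} + \left(\left(3 + 6\right) - 6\right)\right)^{2} = \left(\frac{1}{-7} + \left(9 - 6\right)\right)^{2} = \left(- \frac{1}{7} + 3\right)^{2} = \left(\frac{20}{7}\right)^{2} = \frac{400}{49}$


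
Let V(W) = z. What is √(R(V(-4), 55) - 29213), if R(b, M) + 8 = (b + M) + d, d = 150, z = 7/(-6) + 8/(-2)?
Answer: I*√1044762/6 ≈ 170.36*I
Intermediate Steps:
z = -31/6 (z = 7*(-⅙) + 8*(-½) = -7/6 - 4 = -31/6 ≈ -5.1667)
V(W) = -31/6
R(b, M) = 142 + M + b (R(b, M) = -8 + ((b + M) + 150) = -8 + ((M + b) + 150) = -8 + (150 + M + b) = 142 + M + b)
√(R(V(-4), 55) - 29213) = √((142 + 55 - 31/6) - 29213) = √(1151/6 - 29213) = √(-174127/6) = I*√1044762/6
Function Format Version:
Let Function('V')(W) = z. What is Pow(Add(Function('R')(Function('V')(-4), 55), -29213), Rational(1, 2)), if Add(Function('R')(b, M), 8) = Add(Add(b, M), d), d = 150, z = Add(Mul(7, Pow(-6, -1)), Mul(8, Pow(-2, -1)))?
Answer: Mul(Rational(1, 6), I, Pow(1044762, Rational(1, 2))) ≈ Mul(170.36, I)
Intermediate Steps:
z = Rational(-31, 6) (z = Add(Mul(7, Rational(-1, 6)), Mul(8, Rational(-1, 2))) = Add(Rational(-7, 6), -4) = Rational(-31, 6) ≈ -5.1667)
Function('V')(W) = Rational(-31, 6)
Function('R')(b, M) = Add(142, M, b) (Function('R')(b, M) = Add(-8, Add(Add(b, M), 150)) = Add(-8, Add(Add(M, b), 150)) = Add(-8, Add(150, M, b)) = Add(142, M, b))
Pow(Add(Function('R')(Function('V')(-4), 55), -29213), Rational(1, 2)) = Pow(Add(Add(142, 55, Rational(-31, 6)), -29213), Rational(1, 2)) = Pow(Add(Rational(1151, 6), -29213), Rational(1, 2)) = Pow(Rational(-174127, 6), Rational(1, 2)) = Mul(Rational(1, 6), I, Pow(1044762, Rational(1, 2)))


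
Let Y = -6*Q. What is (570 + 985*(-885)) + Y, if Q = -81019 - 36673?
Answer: -165003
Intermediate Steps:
Q = -117692
Y = 706152 (Y = -6*(-117692) = 706152)
(570 + 985*(-885)) + Y = (570 + 985*(-885)) + 706152 = (570 - 871725) + 706152 = -871155 + 706152 = -165003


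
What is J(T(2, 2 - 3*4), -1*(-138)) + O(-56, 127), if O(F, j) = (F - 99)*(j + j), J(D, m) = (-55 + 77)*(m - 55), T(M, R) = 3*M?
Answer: -37544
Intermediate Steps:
J(D, m) = -1210 + 22*m (J(D, m) = 22*(-55 + m) = -1210 + 22*m)
O(F, j) = 2*j*(-99 + F) (O(F, j) = (-99 + F)*(2*j) = 2*j*(-99 + F))
J(T(2, 2 - 3*4), -1*(-138)) + O(-56, 127) = (-1210 + 22*(-1*(-138))) + 2*127*(-99 - 56) = (-1210 + 22*138) + 2*127*(-155) = (-1210 + 3036) - 39370 = 1826 - 39370 = -37544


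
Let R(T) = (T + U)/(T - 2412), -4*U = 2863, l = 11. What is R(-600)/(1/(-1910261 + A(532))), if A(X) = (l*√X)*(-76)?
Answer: -10053703643/12048 - 1099967*√133/1506 ≈ -8.4289e+5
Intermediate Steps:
U = -2863/4 (U = -¼*2863 = -2863/4 ≈ -715.75)
R(T) = (-2863/4 + T)/(-2412 + T) (R(T) = (T - 2863/4)/(T - 2412) = (-2863/4 + T)/(-2412 + T))
A(X) = -836*√X (A(X) = (11*√X)*(-76) = -836*√X)
R(-600)/(1/(-1910261 + A(532))) = ((-2863/4 - 600)/(-2412 - 600))/(1/(-1910261 - 1672*√133)) = (-5263/4/(-3012))/(1/(-1910261 - 1672*√133)) = (-1/3012*(-5263/4))/(1/(-1910261 - 1672*√133)) = 5263*(-1910261 - 1672*√133)/12048 = -10053703643/12048 - 1099967*√133/1506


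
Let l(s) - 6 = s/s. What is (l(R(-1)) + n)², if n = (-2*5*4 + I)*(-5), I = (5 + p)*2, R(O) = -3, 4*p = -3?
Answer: 108241/4 ≈ 27060.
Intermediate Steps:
p = -¾ (p = (¼)*(-3) = -¾ ≈ -0.75000)
I = 17/2 (I = (5 - ¾)*2 = (17/4)*2 = 17/2 ≈ 8.5000)
l(s) = 7 (l(s) = 6 + s/s = 6 + 1 = 7)
n = 315/2 (n = (-2*5*4 + 17/2)*(-5) = (-10*4 + 17/2)*(-5) = (-40 + 17/2)*(-5) = -63/2*(-5) = 315/2 ≈ 157.50)
(l(R(-1)) + n)² = (7 + 315/2)² = (329/2)² = 108241/4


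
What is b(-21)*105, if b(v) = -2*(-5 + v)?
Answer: 5460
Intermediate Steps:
b(v) = 10 - 2*v
b(-21)*105 = (10 - 2*(-21))*105 = (10 + 42)*105 = 52*105 = 5460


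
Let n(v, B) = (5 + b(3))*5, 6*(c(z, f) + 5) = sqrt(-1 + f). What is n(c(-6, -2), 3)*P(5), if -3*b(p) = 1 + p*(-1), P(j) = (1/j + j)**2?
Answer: 11492/15 ≈ 766.13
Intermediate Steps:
c(z, f) = -5 + sqrt(-1 + f)/6
P(j) = (j + 1/j)**2
b(p) = -1/3 + p/3 (b(p) = -(1 + p*(-1))/3 = -(1 - p)/3 = -1/3 + p/3)
n(v, B) = 85/3 (n(v, B) = (5 + (-1/3 + (1/3)*3))*5 = (5 + (-1/3 + 1))*5 = (5 + 2/3)*5 = (17/3)*5 = 85/3)
n(c(-6, -2), 3)*P(5) = 85*((1 + 5**2)**2/5**2)/3 = 85*((1 + 25)**2/25)/3 = 85*((1/25)*26**2)/3 = 85*((1/25)*676)/3 = (85/3)*(676/25) = 11492/15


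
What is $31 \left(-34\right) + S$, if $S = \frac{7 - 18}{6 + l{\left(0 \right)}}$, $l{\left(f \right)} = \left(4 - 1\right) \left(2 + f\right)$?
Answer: $- \frac{12659}{12} \approx -1054.9$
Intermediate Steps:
$l{\left(f \right)} = 6 + 3 f$ ($l{\left(f \right)} = 3 \left(2 + f\right) = 6 + 3 f$)
$S = - \frac{11}{12}$ ($S = \frac{7 - 18}{6 + \left(6 + 3 \cdot 0\right)} = - \frac{11}{6 + \left(6 + 0\right)} = - \frac{11}{6 + 6} = - \frac{11}{12} \approx -0.91667$)
$31 \left(-34\right) + S = 31 \left(-34\right) - \frac{11}{12} = -1054 - \frac{11}{12} = - \frac{12659}{12}$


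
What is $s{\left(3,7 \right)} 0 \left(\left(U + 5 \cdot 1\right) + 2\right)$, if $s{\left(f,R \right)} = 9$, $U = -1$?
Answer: $0$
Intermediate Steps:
$s{\left(3,7 \right)} 0 \left(\left(U + 5 \cdot 1\right) + 2\right) = 9 \cdot 0 \left(\left(-1 + 5 \cdot 1\right) + 2\right) = 9 \cdot 0 \left(\left(-1 + 5\right) + 2\right) = 9 \cdot 0 \left(4 + 2\right) = 9 \cdot 0 \cdot 6 = 9 \cdot 0 = 0$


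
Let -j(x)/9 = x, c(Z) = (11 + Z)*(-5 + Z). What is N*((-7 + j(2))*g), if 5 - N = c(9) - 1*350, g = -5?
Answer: 34375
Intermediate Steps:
c(Z) = (-5 + Z)*(11 + Z)
j(x) = -9*x
N = 275 (N = 5 - ((-55 + 9**2 + 6*9) - 1*350) = 5 - ((-55 + 81 + 54) - 350) = 5 - (80 - 350) = 5 - 1*(-270) = 5 + 270 = 275)
N*((-7 + j(2))*g) = 275*((-7 - 9*2)*(-5)) = 275*((-7 - 18)*(-5)) = 275*(-25*(-5)) = 275*125 = 34375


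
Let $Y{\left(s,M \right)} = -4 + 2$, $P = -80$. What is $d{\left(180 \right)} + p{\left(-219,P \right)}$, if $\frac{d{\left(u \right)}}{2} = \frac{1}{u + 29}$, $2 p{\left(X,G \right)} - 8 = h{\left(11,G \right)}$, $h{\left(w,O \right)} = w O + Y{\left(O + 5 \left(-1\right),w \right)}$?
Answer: $- \frac{91331}{209} \approx -436.99$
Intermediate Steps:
$Y{\left(s,M \right)} = -2$
$h{\left(w,O \right)} = -2 + O w$ ($h{\left(w,O \right)} = w O - 2 = O w - 2 = -2 + O w$)
$p{\left(X,G \right)} = 3 + \frac{11 G}{2}$ ($p{\left(X,G \right)} = 4 + \frac{-2 + G 11}{2} = 4 + \frac{-2 + 11 G}{2} = 4 + \left(-1 + \frac{11 G}{2}\right) = 3 + \frac{11 G}{2}$)
$d{\left(u \right)} = \frac{2}{29 + u}$ ($d{\left(u \right)} = \frac{2}{u + 29} = \frac{2}{29 + u}$)
$d{\left(180 \right)} + p{\left(-219,P \right)} = \frac{2}{29 + 180} + \left(3 + \frac{11}{2} \left(-80\right)\right) = \frac{2}{209} + \left(3 - 440\right) = 2 \cdot \frac{1}{209} - 437 = \frac{2}{209} - 437 = - \frac{91331}{209}$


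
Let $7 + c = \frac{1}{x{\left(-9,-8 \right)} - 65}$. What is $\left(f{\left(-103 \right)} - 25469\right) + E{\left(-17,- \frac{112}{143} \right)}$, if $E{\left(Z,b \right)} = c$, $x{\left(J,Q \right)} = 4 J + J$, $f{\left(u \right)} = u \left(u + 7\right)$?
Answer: $- \frac{1714681}{110} \approx -15588.0$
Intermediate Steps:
$f{\left(u \right)} = u \left(7 + u\right)$
$x{\left(J,Q \right)} = 5 J$
$c = - \frac{771}{110}$ ($c = -7 + \frac{1}{5 \left(-9\right) - 65} = -7 + \frac{1}{-45 - 65} = -7 + \frac{1}{-110} = -7 - \frac{1}{110} = - \frac{771}{110} \approx -7.0091$)
$E{\left(Z,b \right)} = - \frac{771}{110}$
$\left(f{\left(-103 \right)} - 25469\right) + E{\left(-17,- \frac{112}{143} \right)} = \left(- 103 \left(7 - 103\right) - 25469\right) - \frac{771}{110} = \left(\left(-103\right) \left(-96\right) - 25469\right) - \frac{771}{110} = \left(9888 - 25469\right) - \frac{771}{110} = -15581 - \frac{771}{110} = - \frac{1714681}{110}$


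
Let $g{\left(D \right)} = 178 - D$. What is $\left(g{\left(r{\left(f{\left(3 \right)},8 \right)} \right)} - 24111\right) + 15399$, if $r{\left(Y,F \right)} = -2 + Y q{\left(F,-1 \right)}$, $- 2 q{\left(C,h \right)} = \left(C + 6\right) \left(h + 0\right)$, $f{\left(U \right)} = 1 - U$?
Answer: $-8518$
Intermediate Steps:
$q{\left(C,h \right)} = - \frac{h \left(6 + C\right)}{2}$ ($q{\left(C,h \right)} = - \frac{\left(C + 6\right) \left(h + 0\right)}{2} = - \frac{\left(6 + C\right) h}{2} = - \frac{h \left(6 + C\right)}{2}$)
$r{\left(Y,F \right)} = -2 + Y \left(3 + \frac{F}{2}\right)$ ($r{\left(Y,F \right)} = -2 + Y \left(\left(- \frac{1}{2}\right) \left(-1\right) \left(6 + F\right)\right) = -2 + Y \left(3 + \frac{F}{2}\right)$)
$\left(g{\left(r{\left(f{\left(3 \right)},8 \right)} \right)} - 24111\right) + 15399 = \left(\left(178 - \left(-2 + \frac{\left(1 - 3\right) \left(6 + 8\right)}{2}\right)\right) - 24111\right) + 15399 = \left(\left(178 - \left(-2 + \frac{1}{2} \left(1 - 3\right) 14\right)\right) - 24111\right) + 15399 = \left(\left(178 - \left(-2 + \frac{1}{2} \left(-2\right) 14\right)\right) - 24111\right) + 15399 = \left(\left(178 - \left(-2 - 14\right)\right) - 24111\right) + 15399 = \left(\left(178 - -16\right) - 24111\right) + 15399 = \left(\left(178 + 16\right) - 24111\right) + 15399 = \left(194 - 24111\right) + 15399 = -23917 + 15399 = -8518$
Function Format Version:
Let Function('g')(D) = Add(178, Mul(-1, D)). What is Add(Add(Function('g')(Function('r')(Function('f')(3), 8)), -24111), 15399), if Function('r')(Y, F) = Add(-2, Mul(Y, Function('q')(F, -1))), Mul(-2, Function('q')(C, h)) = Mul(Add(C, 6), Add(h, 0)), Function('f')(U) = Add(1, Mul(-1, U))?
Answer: -8518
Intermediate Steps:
Function('q')(C, h) = Mul(Rational(-1, 2), h, Add(6, C)) (Function('q')(C, h) = Mul(Rational(-1, 2), Mul(Add(C, 6), Add(h, 0))) = Mul(Rational(-1, 2), Mul(Add(6, C), h)) = Mul(Rational(-1, 2), Mul(h, Add(6, C))) = Mul(Rational(-1, 2), h, Add(6, C)))
Function('r')(Y, F) = Add(-2, Mul(Y, Add(3, Mul(Rational(1, 2), F)))) (Function('r')(Y, F) = Add(-2, Mul(Y, Mul(Rational(-1, 2), -1, Add(6, F)))) = Add(-2, Mul(Y, Add(3, Mul(Rational(1, 2), F)))))
Add(Add(Function('g')(Function('r')(Function('f')(3), 8)), -24111), 15399) = Add(Add(Add(178, Mul(-1, Add(-2, Mul(Rational(1, 2), Add(1, Mul(-1, 3)), Add(6, 8))))), -24111), 15399) = Add(Add(Add(178, Mul(-1, Add(-2, Mul(Rational(1, 2), Add(1, -3), 14)))), -24111), 15399) = Add(Add(Add(178, Mul(-1, Add(-2, Mul(Rational(1, 2), -2, 14)))), -24111), 15399) = Add(Add(Add(178, Mul(-1, Add(-2, -14))), -24111), 15399) = Add(Add(Add(178, Mul(-1, -16)), -24111), 15399) = Add(Add(Add(178, 16), -24111), 15399) = Add(Add(194, -24111), 15399) = Add(-23917, 15399) = -8518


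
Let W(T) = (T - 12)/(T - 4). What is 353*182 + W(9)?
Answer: 321227/5 ≈ 64245.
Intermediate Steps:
W(T) = (-12 + T)/(-4 + T)
353*182 + W(9) = 353*182 + (-12 + 9)/(-4 + 9) = 64246 - 3/5 = 64246 + (⅕)*(-3) = 64246 - ⅗ = 321227/5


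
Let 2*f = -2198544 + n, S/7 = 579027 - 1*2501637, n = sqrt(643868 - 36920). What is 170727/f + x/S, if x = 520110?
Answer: -35047629318974445/180699522503536141 - 56909*sqrt(151737)/402799592749 ≈ -0.19401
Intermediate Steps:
n = 2*sqrt(151737) (n = sqrt(606948) = 2*sqrt(151737) ≈ 779.07)
S = -13458270 (S = 7*(579027 - 1*2501637) = 7*(579027 - 2501637) = 7*(-1922610) = -13458270)
f = -1099272 + sqrt(151737) (f = (-2198544 + 2*sqrt(151737))/2 = -1099272 + sqrt(151737) ≈ -1.0989e+6)
170727/f + x/S = 170727/(-1099272 + sqrt(151737)) + 520110/(-13458270) = 170727/(-1099272 + sqrt(151737)) + 520110*(-1/13458270) = 170727/(-1099272 + sqrt(151737)) - 17337/448609 = -17337/448609 + 170727/(-1099272 + sqrt(151737))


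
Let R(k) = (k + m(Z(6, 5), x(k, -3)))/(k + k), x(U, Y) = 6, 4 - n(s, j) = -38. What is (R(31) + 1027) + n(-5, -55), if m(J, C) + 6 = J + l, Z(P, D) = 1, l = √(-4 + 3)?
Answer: 33152/31 + I/62 ≈ 1069.4 + 0.016129*I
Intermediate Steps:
n(s, j) = 42 (n(s, j) = 4 - 1*(-38) = 4 + 38 = 42)
l = I (l = √(-1) = I ≈ 1.0*I)
m(J, C) = -6 + I + J (m(J, C) = -6 + (J + I) = -6 + (I + J) = -6 + I + J)
R(k) = (-5 + I + k)/(2*k) (R(k) = (k + (-6 + I + 1))/(k + k) = (k + (-5 + I))/((2*k)) = (-5 + I + k)*(1/(2*k)) = (-5 + I + k)/(2*k))
(R(31) + 1027) + n(-5, -55) = ((½)*(-5 + I + 31)/31 + 1027) + 42 = ((½)*(1/31)*(26 + I) + 1027) + 42 = ((13/31 + I/62) + 1027) + 42 = (31850/31 + I/62) + 42 = 33152/31 + I/62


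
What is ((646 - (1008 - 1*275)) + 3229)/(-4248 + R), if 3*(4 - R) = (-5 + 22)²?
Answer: -9426/13021 ≈ -0.72391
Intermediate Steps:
R = -277/3 (R = 4 - (-5 + 22)²/3 = 4 - ⅓*17² = 4 - ⅓*289 = 4 - 289/3 = -277/3 ≈ -92.333)
((646 - (1008 - 1*275)) + 3229)/(-4248 + R) = ((646 - (1008 - 1*275)) + 3229)/(-4248 - 277/3) = ((646 - (1008 - 275)) + 3229)/(-13021/3) = ((646 - 1*733) + 3229)*(-3/13021) = ((646 - 733) + 3229)*(-3/13021) = (-87 + 3229)*(-3/13021) = 3142*(-3/13021) = -9426/13021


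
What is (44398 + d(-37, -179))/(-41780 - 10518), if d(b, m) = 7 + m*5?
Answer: -21755/26149 ≈ -0.83196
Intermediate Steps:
d(b, m) = 7 + 5*m
(44398 + d(-37, -179))/(-41780 - 10518) = (44398 + (7 + 5*(-179)))/(-41780 - 10518) = (44398 + (7 - 895))/(-52298) = (44398 - 888)*(-1/52298) = 43510*(-1/52298) = -21755/26149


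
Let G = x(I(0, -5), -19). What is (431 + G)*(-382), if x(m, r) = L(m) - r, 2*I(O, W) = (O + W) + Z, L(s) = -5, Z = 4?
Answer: -169990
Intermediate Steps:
I(O, W) = 2 + O/2 + W/2 (I(O, W) = ((O + W) + 4)/2 = (4 + O + W)/2 = 2 + O/2 + W/2)
x(m, r) = -5 - r
G = 14 (G = -5 - 1*(-19) = -5 + 19 = 14)
(431 + G)*(-382) = (431 + 14)*(-382) = 445*(-382) = -169990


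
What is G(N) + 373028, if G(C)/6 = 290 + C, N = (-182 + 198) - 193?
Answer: 373706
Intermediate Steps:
N = -177 (N = 16 - 193 = -177)
G(C) = 1740 + 6*C (G(C) = 6*(290 + C) = 1740 + 6*C)
G(N) + 373028 = (1740 + 6*(-177)) + 373028 = (1740 - 1062) + 373028 = 678 + 373028 = 373706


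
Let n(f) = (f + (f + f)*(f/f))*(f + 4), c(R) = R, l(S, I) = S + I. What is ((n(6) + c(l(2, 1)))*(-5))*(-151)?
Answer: 138165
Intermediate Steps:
l(S, I) = I + S
n(f) = 3*f*(4 + f) (n(f) = (f + (2*f)*1)*(4 + f) = (f + 2*f)*(4 + f) = (3*f)*(4 + f) = 3*f*(4 + f))
((n(6) + c(l(2, 1)))*(-5))*(-151) = ((3*6*(4 + 6) + (1 + 2))*(-5))*(-151) = ((3*6*10 + 3)*(-5))*(-151) = ((180 + 3)*(-5))*(-151) = (183*(-5))*(-151) = -915*(-151) = 138165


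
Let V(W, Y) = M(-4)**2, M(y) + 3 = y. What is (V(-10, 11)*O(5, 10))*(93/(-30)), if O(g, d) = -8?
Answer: 6076/5 ≈ 1215.2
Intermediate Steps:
M(y) = -3 + y
V(W, Y) = 49 (V(W, Y) = (-3 - 4)**2 = (-7)**2 = 49)
(V(-10, 11)*O(5, 10))*(93/(-30)) = (49*(-8))*(93/(-30)) = -36456*(-1)/30 = -392*(-31/10) = 6076/5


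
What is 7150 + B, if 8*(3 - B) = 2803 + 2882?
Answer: 51539/8 ≈ 6442.4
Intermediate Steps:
B = -5661/8 (B = 3 - (2803 + 2882)/8 = 3 - ⅛*5685 = 3 - 5685/8 = -5661/8 ≈ -707.63)
7150 + B = 7150 - 5661/8 = 51539/8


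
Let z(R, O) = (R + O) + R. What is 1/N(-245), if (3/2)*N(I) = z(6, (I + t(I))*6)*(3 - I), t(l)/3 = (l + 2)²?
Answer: 1/175488768 ≈ 5.6984e-9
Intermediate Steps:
t(l) = 3*(2 + l)² (t(l) = 3*(l + 2)² = 3*(2 + l)²)
z(R, O) = O + 2*R (z(R, O) = (O + R) + R = O + 2*R)
N(I) = 2*(3 - I)*(12 + 6*I + 18*(2 + I)²)/3 (N(I) = 2*(((I + 3*(2 + I)²)*6 + 2*6)*(3 - I))/3 = 2*(((6*I + 18*(2 + I)²) + 12)*(3 - I))/3 = 2*((12 + 6*I + 18*(2 + I)²)*(3 - I))/3 = 2*((3 - I)*(12 + 6*I + 18*(2 + I)²))/3 = 2*(3 - I)*(12 + 6*I + 18*(2 + I)²)/3)
1/N(-245) = 1/(168 - 16*(-245)² - 12*(-245)³ + 100*(-245)) = 1/(168 - 16*60025 - 12*(-14706125) - 24500) = 1/(168 - 960400 + 176473500 - 24500) = 1/175488768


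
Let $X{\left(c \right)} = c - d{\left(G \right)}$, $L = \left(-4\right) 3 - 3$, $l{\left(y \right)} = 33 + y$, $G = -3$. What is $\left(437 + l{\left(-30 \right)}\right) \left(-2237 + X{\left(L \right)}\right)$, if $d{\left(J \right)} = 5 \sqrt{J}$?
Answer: $-990880 - 2200 i \sqrt{3} \approx -9.9088 \cdot 10^{5} - 3810.5 i$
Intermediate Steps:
$L = -15$ ($L = -12 - 3 = -15$)
$X{\left(c \right)} = c - 5 i \sqrt{3}$ ($X{\left(c \right)} = c - 5 \sqrt{-3} = c - 5 i \sqrt{3}$)
$\left(437 + l{\left(-30 \right)}\right) \left(-2237 + X{\left(L \right)}\right) = \left(437 + \left(33 - 30\right)\right) \left(-2237 - \left(15 + 5 i \sqrt{3}\right)\right) = \left(437 + 3\right) \left(-2252 - 5 i \sqrt{3}\right) = 440 \left(-2252 - 5 i \sqrt{3}\right) = -990880 - 2200 i \sqrt{3}$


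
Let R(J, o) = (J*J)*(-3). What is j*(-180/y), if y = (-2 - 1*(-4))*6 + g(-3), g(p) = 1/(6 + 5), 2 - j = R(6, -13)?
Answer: -217800/133 ≈ -1637.6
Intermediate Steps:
R(J, o) = -3*J² (R(J, o) = J²*(-3) = -3*J²)
j = 110 (j = 2 - (-3)*6² = 2 - (-3)*36 = 2 - 1*(-108) = 2 + 108 = 110)
g(p) = 1/11
y = 133/11 (y = (-2 - 1*(-4))*6 + 1/11 = (-2 + 4)*6 + 1/11 = 2*6 + 1/11 = 12 + 1/11 = 133/11 ≈ 12.091)
j*(-180/y) = 110*(-180/133/11) = 110*(-180*11/133) = 110*(-1980/133) = -217800/133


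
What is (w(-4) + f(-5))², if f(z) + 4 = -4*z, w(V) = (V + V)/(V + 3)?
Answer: 576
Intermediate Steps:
w(V) = 2*V/(3 + V) (w(V) = (2*V)/(3 + V) = 2*V/(3 + V))
f(z) = -4 - 4*z
(w(-4) + f(-5))² = (2*(-4)/(3 - 4) + (-4 - 4*(-5)))² = (2*(-4)/(-1) + (-4 + 20))² = (2*(-4)*(-1) + 16)² = (8 + 16)² = 24² = 576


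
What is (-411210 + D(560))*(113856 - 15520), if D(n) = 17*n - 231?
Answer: -39523303456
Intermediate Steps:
D(n) = -231 + 17*n
(-411210 + D(560))*(113856 - 15520) = (-411210 + (-231 + 17*560))*(113856 - 15520) = (-411210 + (-231 + 9520))*98336 = (-411210 + 9289)*98336 = -401921*98336 = -39523303456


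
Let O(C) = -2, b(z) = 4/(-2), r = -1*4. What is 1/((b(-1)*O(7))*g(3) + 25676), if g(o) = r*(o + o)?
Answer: 1/25580 ≈ 3.9093e-5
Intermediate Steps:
r = -4
b(z) = -2 (b(z) = 4*(-½) = -2)
g(o) = -8*o (g(o) = -4*(o + o) = -8*o)
1/((b(-1)*O(7))*g(3) + 25676) = 1/((-2*(-2))*(-8*3) + 25676) = 1/(4*(-24) + 25676) = 1/(-96 + 25676) = 1/25580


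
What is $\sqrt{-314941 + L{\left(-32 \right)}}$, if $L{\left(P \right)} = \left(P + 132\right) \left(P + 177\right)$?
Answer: $i \sqrt{300441} \approx 548.13 i$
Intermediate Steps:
$L{\left(P \right)} = \left(132 + P\right) \left(177 + P\right)$
$\sqrt{-314941 + L{\left(-32 \right)}} = \sqrt{-314941 + \left(23364 + \left(-32\right)^{2} + 309 \left(-32\right)\right)} = \sqrt{-314941 + \left(23364 + 1024 - 9888\right)} = \sqrt{-314941 + 14500} = \sqrt{-300441} = i \sqrt{300441}$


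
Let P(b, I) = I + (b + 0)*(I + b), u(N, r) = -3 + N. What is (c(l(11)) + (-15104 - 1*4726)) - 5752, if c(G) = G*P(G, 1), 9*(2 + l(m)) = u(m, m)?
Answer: -18650188/729 ≈ -25583.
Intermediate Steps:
l(m) = -7/3 + m/9 (l(m) = -2 + (-3 + m)/9 = -2 + (-⅓ + m/9) = -7/3 + m/9)
P(b, I) = I + b*(I + b)
c(G) = G*(1 + G + G²) (c(G) = G*(1 + G² + 1*G) = G*(1 + G² + G) = G*(1 + G + G²))
(c(l(11)) + (-15104 - 1*4726)) - 5752 = ((-7/3 + (⅑)*11)*(1 + (-7/3 + (⅑)*11) + (-7/3 + (⅑)*11)²) + (-15104 - 1*4726)) - 5752 = ((-7/3 + 11/9)*(1 + (-7/3 + 11/9) + (-7/3 + 11/9)²) + (-15104 - 4726)) - 5752 = (-10*(1 - 10/9 + (-10/9)²)/9 - 19830) - 5752 = (-10*(1 - 10/9 + 100/81)/9 - 19830) - 5752 = (-10/9*91/81 - 19830) - 5752 = (-910/729 - 19830) - 5752 = -14456980/729 - 5752 = -18650188/729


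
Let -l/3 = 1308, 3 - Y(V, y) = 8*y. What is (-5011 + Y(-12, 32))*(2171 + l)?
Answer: 9227792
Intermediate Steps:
Y(V, y) = 3 - 8*y
l = -3924 (l = -3*1308 = -3924)
(-5011 + Y(-12, 32))*(2171 + l) = (-5011 + (3 - 8*32))*(2171 - 3924) = (-5011 + (3 - 256))*(-1753) = (-5011 - 253)*(-1753) = -5264*(-1753) = 9227792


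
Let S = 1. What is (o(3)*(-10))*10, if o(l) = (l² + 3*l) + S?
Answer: -1900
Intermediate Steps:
o(l) = 1 + l² + 3*l (o(l) = (l² + 3*l) + 1 = 1 + l² + 3*l)
(o(3)*(-10))*10 = ((1 + 3² + 3*3)*(-10))*10 = ((1 + 9 + 9)*(-10))*10 = (19*(-10))*10 = -190*10 = -1900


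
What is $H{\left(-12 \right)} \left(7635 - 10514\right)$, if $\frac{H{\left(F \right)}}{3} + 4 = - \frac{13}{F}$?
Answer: $\frac{100765}{4} \approx 25191.0$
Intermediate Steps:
$H{\left(F \right)} = -12 - \frac{39}{F}$ ($H{\left(F \right)} = -12 + 3 \left(- \frac{13}{F}\right) = -12 - \frac{39}{F}$)
$H{\left(-12 \right)} \left(7635 - 10514\right) = \left(-12 - \frac{39}{-12}\right) \left(7635 - 10514\right) = \left(-12 - - \frac{13}{4}\right) \left(7635 - 10514\right) = \left(-12 + \frac{13}{4}\right) \left(-2879\right) = \left(- \frac{35}{4}\right) \left(-2879\right) = \frac{100765}{4}$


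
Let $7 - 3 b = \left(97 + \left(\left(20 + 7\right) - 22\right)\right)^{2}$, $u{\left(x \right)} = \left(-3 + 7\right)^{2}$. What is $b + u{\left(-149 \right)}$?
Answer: $- \frac{10349}{3} \approx -3449.7$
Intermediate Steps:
$u{\left(x \right)} = 16$ ($u{\left(x \right)} = 4^{2} = 16$)
$b = - \frac{10397}{3}$ ($b = \frac{7}{3} - \frac{\left(97 + \left(\left(20 + 7\right) - 22\right)\right)^{2}}{3} = \frac{7}{3} - \frac{\left(97 + \left(27 - 22\right)\right)^{2}}{3} = \frac{7}{3} - \frac{\left(97 + 5\right)^{2}}{3} = \frac{7}{3} - \frac{102^{2}}{3} = \frac{7}{3} - 3468 = - \frac{10397}{3} \approx -3465.7$)
$b + u{\left(-149 \right)} = - \frac{10397}{3} + 16 = - \frac{10349}{3}$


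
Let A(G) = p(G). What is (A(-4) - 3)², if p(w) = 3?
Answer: 0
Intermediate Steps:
A(G) = 3
(A(-4) - 3)² = (3 - 3)² = 0² = 0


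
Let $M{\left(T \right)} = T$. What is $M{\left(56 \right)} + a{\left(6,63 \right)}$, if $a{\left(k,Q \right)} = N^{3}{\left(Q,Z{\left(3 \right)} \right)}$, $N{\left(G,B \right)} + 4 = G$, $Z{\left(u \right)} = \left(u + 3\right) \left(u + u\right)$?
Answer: $205435$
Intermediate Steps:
$Z{\left(u \right)} = 2 u \left(3 + u\right)$ ($Z{\left(u \right)} = \left(3 + u\right) 2 u = 2 u \left(3 + u\right)$)
$N{\left(G,B \right)} = -4 + G$
$a{\left(k,Q \right)} = \left(-4 + Q\right)^{3}$
$M{\left(56 \right)} + a{\left(6,63 \right)} = 56 + \left(-4 + 63\right)^{3} = 56 + 59^{3} = 56 + 205379 = 205435$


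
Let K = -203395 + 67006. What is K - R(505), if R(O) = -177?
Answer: -136212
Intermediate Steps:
K = -136389
K - R(505) = -136389 - 1*(-177) = -136389 + 177 = -136212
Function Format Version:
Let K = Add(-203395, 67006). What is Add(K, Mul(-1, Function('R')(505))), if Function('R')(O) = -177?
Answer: -136212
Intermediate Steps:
K = -136389
Add(K, Mul(-1, Function('R')(505))) = Add(-136389, Mul(-1, -177)) = Add(-136389, 177) = -136212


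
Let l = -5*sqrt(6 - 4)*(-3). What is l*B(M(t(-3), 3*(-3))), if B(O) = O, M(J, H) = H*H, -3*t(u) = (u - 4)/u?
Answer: 1215*sqrt(2) ≈ 1718.3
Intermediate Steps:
t(u) = -(-4 + u)/(3*u) (t(u) = -(u - 4)/(3*u) = -(-4 + u)/(3*u))
M(J, H) = H**2
l = 15*sqrt(2) (l = -5*sqrt(2)*(-3) = 15*sqrt(2) ≈ 21.213)
l*B(M(t(-3), 3*(-3))) = (15*sqrt(2))*(3*(-3))**2 = (15*sqrt(2))*(-9)**2 = (15*sqrt(2))*81 = 1215*sqrt(2)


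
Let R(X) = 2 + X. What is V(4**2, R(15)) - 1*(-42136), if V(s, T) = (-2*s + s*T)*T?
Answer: 46216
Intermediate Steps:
V(s, T) = T*(-2*s + T*s) (V(s, T) = (-2*s + T*s)*T = T*(-2*s + T*s))
V(4**2, R(15)) - 1*(-42136) = (2 + 15)*4**2*(-2 + (2 + 15)) - 1*(-42136) = 17*16*(-2 + 17) + 42136 = 17*16*15 + 42136 = 4080 + 42136 = 46216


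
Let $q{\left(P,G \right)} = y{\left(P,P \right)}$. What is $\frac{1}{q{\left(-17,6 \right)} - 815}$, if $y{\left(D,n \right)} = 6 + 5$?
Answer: $- \frac{1}{804} \approx -0.0012438$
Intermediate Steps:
$y{\left(D,n \right)} = 11$
$q{\left(P,G \right)} = 11$
$\frac{1}{q{\left(-17,6 \right)} - 815} = \frac{1}{11 - 815} = \frac{1}{-804} = - \frac{1}{804}$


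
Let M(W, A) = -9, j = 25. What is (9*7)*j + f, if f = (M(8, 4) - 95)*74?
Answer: -6121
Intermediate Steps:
f = -7696 (f = (-9 - 95)*74 = -104*74 = -7696)
(9*7)*j + f = (9*7)*25 - 7696 = 63*25 - 7696 = 1575 - 7696 = -6121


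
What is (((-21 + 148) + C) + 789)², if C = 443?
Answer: 1846881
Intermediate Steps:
(((-21 + 148) + C) + 789)² = (((-21 + 148) + 443) + 789)² = ((127 + 443) + 789)² = (570 + 789)² = 1359² = 1846881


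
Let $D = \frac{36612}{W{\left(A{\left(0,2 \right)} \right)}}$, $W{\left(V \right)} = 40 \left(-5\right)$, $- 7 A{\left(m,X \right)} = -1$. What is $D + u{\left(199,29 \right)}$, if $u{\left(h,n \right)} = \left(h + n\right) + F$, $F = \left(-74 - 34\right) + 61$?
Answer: $- \frac{103}{50} \approx -2.06$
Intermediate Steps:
$A{\left(m,X \right)} = \frac{1}{7}$ ($A{\left(m,X \right)} = \left(- \frac{1}{7}\right) \left(-1\right) = \frac{1}{7}$)
$W{\left(V \right)} = -200$
$F = -47$ ($F = -108 + 61 = -47$)
$u{\left(h,n \right)} = -47 + h + n$ ($u{\left(h,n \right)} = \left(h + n\right) - 47 = -47 + h + n$)
$D = - \frac{9153}{50}$ ($D = \frac{36612}{-200} = 36612 \left(- \frac{1}{200}\right) = - \frac{9153}{50} \approx -183.06$)
$D + u{\left(199,29 \right)} = - \frac{9153}{50} + \left(-47 + 199 + 29\right) = - \frac{9153}{50} + 181 = - \frac{103}{50}$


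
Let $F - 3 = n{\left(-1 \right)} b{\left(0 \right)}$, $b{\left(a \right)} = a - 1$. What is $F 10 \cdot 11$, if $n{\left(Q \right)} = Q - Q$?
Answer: $330$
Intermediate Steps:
$n{\left(Q \right)} = 0$
$b{\left(a \right)} = -1 + a$
$F = 3$ ($F = 3 + 0 \left(-1 + 0\right) = 3 + 0 \left(-1\right) = 3 + 0 = 3$)
$F 10 \cdot 11 = 3 \cdot 10 \cdot 11 = 30 \cdot 11 = 330$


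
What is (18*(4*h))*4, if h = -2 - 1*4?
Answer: -1728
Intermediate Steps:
h = -6 (h = -2 - 4 = -6)
(18*(4*h))*4 = (18*(4*(-6)))*4 = (18*(-24))*4 = -432*4 = -1728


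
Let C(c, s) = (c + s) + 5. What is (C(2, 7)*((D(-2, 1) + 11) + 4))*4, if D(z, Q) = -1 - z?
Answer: 896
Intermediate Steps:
C(c, s) = 5 + c + s
(C(2, 7)*((D(-2, 1) + 11) + 4))*4 = ((5 + 2 + 7)*(((-1 - 1*(-2)) + 11) + 4))*4 = (14*(((-1 + 2) + 11) + 4))*4 = (14*((1 + 11) + 4))*4 = (14*(12 + 4))*4 = (14*16)*4 = 224*4 = 896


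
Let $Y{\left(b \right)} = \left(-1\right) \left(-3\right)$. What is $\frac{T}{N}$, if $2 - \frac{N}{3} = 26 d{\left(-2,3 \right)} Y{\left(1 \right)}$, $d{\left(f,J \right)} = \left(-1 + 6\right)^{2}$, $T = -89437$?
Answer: $\frac{89437}{5844} \approx 15.304$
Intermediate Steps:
$Y{\left(b \right)} = 3$
$d{\left(f,J \right)} = 25$ ($d{\left(f,J \right)} = 5^{2} = 25$)
$N = -5844$ ($N = 6 - 3 \cdot 26 \cdot 25 \cdot 3 = 6 - 3 \cdot 650 \cdot 3 = 6 - 5850 = -5844$)
$\frac{T}{N} = - \frac{89437}{-5844} = \left(-89437\right) \left(- \frac{1}{5844}\right) = \frac{89437}{5844}$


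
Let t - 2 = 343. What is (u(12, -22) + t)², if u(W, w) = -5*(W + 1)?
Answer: 78400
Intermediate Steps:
t = 345 (t = 2 + 343 = 345)
u(W, w) = -5 - 5*W (u(W, w) = -5*(1 + W) = -5 - 5*W)
(u(12, -22) + t)² = ((-5 - 5*12) + 345)² = ((-5 - 60) + 345)² = (-65 + 345)² = 280² = 78400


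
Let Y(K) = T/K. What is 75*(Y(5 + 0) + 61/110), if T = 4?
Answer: 2235/22 ≈ 101.59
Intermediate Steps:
Y(K) = 4/K
75*(Y(5 + 0) + 61/110) = 75*(4/(5 + 0) + 61/110) = 75*(4/5 + 61*(1/110)) = 75*(4*(⅕) + 61/110) = 75*(⅘ + 61/110) = 75*(149/110) = 2235/22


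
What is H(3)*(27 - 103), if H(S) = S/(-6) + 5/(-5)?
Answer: 114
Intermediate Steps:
H(S) = -1 - S/6 (H(S) = S*(-⅙) + 5*(-⅕) = -S/6 - 1 = -1 - S/6)
H(3)*(27 - 103) = (-1 - ⅙*3)*(27 - 103) = (-1 - ½)*(-76) = -3/2*(-76) = 114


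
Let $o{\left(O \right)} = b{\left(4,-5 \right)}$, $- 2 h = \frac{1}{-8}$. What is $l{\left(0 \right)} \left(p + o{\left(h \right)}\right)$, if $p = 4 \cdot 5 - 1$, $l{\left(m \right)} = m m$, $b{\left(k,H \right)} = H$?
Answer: $0$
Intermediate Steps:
$h = \frac{1}{16}$ ($h = - \frac{1}{2 \left(-8\right)} = \left(- \frac{1}{2}\right) \left(- \frac{1}{8}\right) = \frac{1}{16} \approx 0.0625$)
$o{\left(O \right)} = -5$
$l{\left(m \right)} = m^{2}$
$p = 19$ ($p = 20 - 1 = 19$)
$l{\left(0 \right)} \left(p + o{\left(h \right)}\right) = 0^{2} \left(19 - 5\right) = 0 \cdot 14 = 0$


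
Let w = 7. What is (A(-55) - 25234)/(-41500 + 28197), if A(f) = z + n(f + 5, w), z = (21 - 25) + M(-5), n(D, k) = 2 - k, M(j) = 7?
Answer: 25236/13303 ≈ 1.8970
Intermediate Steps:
z = 3 (z = (21 - 25) + 7 = -4 + 7 = 3)
A(f) = -2 (A(f) = 3 + (2 - 1*7) = 3 + (2 - 7) = 3 - 5 = -2)
(A(-55) - 25234)/(-41500 + 28197) = (-2 - 25234)/(-41500 + 28197) = -25236/(-13303) = -25236*(-1/13303) = 25236/13303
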